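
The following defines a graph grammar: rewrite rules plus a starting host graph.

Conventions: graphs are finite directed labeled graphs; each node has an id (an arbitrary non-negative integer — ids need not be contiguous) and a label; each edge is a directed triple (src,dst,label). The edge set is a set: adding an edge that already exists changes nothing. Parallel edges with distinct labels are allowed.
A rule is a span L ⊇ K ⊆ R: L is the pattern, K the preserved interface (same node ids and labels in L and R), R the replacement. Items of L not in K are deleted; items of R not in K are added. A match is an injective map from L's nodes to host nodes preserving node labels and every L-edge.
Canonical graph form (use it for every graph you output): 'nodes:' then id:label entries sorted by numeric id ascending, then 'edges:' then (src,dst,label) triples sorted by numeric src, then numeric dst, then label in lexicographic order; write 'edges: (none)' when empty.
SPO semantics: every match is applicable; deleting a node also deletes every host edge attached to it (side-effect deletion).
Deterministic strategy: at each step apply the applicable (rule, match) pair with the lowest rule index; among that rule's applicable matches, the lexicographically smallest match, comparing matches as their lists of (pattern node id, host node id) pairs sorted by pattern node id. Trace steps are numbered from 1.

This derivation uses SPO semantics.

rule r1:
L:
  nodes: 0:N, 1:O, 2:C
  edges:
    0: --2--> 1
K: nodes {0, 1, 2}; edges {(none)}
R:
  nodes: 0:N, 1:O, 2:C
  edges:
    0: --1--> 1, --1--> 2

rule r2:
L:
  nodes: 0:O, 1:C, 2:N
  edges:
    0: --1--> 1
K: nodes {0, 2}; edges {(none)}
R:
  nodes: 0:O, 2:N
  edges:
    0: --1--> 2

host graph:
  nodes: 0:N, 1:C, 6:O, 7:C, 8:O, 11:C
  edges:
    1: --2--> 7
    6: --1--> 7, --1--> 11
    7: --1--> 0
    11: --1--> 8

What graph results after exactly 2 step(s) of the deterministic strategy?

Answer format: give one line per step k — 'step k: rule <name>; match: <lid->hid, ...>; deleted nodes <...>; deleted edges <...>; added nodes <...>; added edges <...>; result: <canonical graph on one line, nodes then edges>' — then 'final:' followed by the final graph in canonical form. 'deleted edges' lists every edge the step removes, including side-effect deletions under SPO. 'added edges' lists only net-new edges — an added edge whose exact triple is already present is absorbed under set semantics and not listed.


step 1: rule r2; match: 0->6, 1->7, 2->0; deleted nodes 7; deleted edges (1,7,2); (6,7,1); (7,0,1); added nodes (none); added edges (6,0,1); result: nodes: 0:N, 1:C, 6:O, 8:O, 11:C edges: (6,0,1); (6,11,1); (11,8,1)
step 2: rule r2; match: 0->6, 1->11, 2->0; deleted nodes 11; deleted edges (6,11,1); (11,8,1); added nodes (none); added edges (none); result: nodes: 0:N, 1:C, 6:O, 8:O edges: (6,0,1)
final:
nodes: 0:N, 1:C, 6:O, 8:O
edges: (6,0,1)


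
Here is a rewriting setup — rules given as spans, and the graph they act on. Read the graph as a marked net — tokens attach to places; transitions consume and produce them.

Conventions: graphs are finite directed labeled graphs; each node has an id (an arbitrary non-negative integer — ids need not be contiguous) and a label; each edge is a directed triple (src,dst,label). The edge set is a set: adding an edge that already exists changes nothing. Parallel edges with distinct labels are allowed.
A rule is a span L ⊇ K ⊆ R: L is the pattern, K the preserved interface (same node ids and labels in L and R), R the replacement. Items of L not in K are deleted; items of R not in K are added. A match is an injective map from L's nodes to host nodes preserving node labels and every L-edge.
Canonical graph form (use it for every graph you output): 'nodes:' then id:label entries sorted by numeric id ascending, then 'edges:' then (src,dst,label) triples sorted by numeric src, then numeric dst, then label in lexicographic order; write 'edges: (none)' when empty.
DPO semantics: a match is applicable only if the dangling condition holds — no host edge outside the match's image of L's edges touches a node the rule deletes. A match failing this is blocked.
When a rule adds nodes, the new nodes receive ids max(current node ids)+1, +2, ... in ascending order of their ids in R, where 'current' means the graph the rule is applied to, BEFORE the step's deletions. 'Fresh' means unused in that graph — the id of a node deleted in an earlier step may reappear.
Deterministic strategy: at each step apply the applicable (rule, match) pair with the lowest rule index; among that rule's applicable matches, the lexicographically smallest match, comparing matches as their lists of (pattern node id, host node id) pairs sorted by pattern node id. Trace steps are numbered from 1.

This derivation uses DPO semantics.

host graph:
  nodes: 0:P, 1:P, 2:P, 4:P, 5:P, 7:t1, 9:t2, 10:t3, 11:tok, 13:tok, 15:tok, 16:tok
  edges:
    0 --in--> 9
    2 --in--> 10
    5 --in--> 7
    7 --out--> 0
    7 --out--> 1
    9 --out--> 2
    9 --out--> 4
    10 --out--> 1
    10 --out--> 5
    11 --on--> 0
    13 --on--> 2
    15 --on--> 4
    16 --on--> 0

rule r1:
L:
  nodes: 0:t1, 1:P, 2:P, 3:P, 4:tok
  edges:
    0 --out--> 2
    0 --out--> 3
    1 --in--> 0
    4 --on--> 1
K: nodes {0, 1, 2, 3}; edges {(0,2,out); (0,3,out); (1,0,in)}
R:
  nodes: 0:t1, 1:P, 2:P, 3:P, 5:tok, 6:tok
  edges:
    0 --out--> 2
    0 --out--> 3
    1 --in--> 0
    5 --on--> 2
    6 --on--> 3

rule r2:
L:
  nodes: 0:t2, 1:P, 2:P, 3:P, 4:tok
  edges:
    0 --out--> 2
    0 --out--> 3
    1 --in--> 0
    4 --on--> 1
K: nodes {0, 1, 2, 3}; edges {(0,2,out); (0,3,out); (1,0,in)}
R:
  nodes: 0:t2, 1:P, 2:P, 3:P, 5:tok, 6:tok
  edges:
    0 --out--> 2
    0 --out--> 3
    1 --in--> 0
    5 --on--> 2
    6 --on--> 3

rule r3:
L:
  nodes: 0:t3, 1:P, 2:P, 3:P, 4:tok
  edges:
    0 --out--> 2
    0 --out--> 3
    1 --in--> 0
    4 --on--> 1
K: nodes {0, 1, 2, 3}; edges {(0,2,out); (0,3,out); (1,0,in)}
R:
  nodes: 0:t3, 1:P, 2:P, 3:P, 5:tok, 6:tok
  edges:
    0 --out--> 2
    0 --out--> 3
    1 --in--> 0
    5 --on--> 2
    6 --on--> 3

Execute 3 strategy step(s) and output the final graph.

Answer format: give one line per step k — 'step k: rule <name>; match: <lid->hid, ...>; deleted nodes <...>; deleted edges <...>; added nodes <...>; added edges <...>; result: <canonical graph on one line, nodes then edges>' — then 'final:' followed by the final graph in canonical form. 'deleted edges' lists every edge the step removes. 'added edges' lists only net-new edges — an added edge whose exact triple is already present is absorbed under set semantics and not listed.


step 1: rule r2; match: 0->9, 1->0, 2->2, 3->4, 4->11; deleted nodes 11; deleted edges (11,0,on); added nodes 17, 18; added edges (17,2,on); (18,4,on); result: nodes: 0:P, 1:P, 2:P, 4:P, 5:P, 7:t1, 9:t2, 10:t3, 13:tok, 15:tok, 16:tok, 17:tok, 18:tok edges: (0,9,in); (2,10,in); (5,7,in); (7,0,out); (7,1,out); (9,2,out); (9,4,out); (10,1,out); (10,5,out); (13,2,on); (15,4,on); (16,0,on); (17,2,on); (18,4,on)
step 2: rule r2; match: 0->9, 1->0, 2->2, 3->4, 4->16; deleted nodes 16; deleted edges (16,0,on); added nodes 19, 20; added edges (19,2,on); (20,4,on); result: nodes: 0:P, 1:P, 2:P, 4:P, 5:P, 7:t1, 9:t2, 10:t3, 13:tok, 15:tok, 17:tok, 18:tok, 19:tok, 20:tok edges: (0,9,in); (2,10,in); (5,7,in); (7,0,out); (7,1,out); (9,2,out); (9,4,out); (10,1,out); (10,5,out); (13,2,on); (15,4,on); (17,2,on); (18,4,on); (19,2,on); (20,4,on)
step 3: rule r3; match: 0->10, 1->2, 2->1, 3->5, 4->13; deleted nodes 13; deleted edges (13,2,on); added nodes 21, 22; added edges (21,1,on); (22,5,on); result: nodes: 0:P, 1:P, 2:P, 4:P, 5:P, 7:t1, 9:t2, 10:t3, 15:tok, 17:tok, 18:tok, 19:tok, 20:tok, 21:tok, 22:tok edges: (0,9,in); (2,10,in); (5,7,in); (7,0,out); (7,1,out); (9,2,out); (9,4,out); (10,1,out); (10,5,out); (15,4,on); (17,2,on); (18,4,on); (19,2,on); (20,4,on); (21,1,on); (22,5,on)
final:
nodes: 0:P, 1:P, 2:P, 4:P, 5:P, 7:t1, 9:t2, 10:t3, 15:tok, 17:tok, 18:tok, 19:tok, 20:tok, 21:tok, 22:tok
edges: (0,9,in); (2,10,in); (5,7,in); (7,0,out); (7,1,out); (9,2,out); (9,4,out); (10,1,out); (10,5,out); (15,4,on); (17,2,on); (18,4,on); (19,2,on); (20,4,on); (21,1,on); (22,5,on)


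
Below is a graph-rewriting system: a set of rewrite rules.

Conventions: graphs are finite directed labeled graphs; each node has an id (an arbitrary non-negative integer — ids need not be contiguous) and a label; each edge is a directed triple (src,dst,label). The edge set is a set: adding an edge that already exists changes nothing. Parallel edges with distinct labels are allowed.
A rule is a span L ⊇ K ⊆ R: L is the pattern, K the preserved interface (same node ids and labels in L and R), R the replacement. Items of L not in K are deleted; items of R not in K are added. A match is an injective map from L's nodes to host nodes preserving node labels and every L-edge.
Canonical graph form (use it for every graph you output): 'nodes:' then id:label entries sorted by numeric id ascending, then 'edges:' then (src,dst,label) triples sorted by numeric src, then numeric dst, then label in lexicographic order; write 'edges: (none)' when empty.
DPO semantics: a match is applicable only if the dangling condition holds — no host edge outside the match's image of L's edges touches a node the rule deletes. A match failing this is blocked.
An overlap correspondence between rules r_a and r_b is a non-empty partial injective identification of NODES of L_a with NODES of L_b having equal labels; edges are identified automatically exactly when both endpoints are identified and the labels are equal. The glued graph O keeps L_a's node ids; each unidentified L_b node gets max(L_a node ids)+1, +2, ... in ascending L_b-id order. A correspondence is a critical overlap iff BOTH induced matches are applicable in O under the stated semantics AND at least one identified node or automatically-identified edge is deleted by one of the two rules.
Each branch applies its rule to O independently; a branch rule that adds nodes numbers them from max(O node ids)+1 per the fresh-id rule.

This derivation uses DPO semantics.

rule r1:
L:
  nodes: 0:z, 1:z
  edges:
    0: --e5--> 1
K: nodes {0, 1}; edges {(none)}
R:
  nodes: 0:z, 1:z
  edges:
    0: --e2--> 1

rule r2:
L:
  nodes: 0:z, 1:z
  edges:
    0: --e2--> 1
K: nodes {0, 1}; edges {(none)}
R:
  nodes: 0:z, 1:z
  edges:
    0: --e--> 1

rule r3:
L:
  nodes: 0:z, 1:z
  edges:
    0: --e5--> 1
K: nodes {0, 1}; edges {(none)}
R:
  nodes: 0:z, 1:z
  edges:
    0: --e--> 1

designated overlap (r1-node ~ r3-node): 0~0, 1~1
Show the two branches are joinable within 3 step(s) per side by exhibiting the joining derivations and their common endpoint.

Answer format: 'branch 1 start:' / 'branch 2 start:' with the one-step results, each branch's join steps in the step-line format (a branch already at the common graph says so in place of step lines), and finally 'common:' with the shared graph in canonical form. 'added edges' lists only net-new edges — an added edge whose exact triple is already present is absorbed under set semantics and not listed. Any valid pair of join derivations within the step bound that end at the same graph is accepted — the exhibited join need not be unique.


branch 1 start:
nodes: 0:z, 1:z
edges: (0,1,e2)
branch 2 start:
nodes: 0:z, 1:z
edges: (0,1,e)
branch 1 step 1: rule r2; match: 0->0, 1->1; deleted nodes (none); deleted edges (0,1,e2); added nodes (none); added edges (0,1,e); result: nodes: 0:z, 1:z edges: (0,1,e)
branch 2: already at the common graph (0 steps)
common:
nodes: 0:z, 1:z
edges: (0,1,e)


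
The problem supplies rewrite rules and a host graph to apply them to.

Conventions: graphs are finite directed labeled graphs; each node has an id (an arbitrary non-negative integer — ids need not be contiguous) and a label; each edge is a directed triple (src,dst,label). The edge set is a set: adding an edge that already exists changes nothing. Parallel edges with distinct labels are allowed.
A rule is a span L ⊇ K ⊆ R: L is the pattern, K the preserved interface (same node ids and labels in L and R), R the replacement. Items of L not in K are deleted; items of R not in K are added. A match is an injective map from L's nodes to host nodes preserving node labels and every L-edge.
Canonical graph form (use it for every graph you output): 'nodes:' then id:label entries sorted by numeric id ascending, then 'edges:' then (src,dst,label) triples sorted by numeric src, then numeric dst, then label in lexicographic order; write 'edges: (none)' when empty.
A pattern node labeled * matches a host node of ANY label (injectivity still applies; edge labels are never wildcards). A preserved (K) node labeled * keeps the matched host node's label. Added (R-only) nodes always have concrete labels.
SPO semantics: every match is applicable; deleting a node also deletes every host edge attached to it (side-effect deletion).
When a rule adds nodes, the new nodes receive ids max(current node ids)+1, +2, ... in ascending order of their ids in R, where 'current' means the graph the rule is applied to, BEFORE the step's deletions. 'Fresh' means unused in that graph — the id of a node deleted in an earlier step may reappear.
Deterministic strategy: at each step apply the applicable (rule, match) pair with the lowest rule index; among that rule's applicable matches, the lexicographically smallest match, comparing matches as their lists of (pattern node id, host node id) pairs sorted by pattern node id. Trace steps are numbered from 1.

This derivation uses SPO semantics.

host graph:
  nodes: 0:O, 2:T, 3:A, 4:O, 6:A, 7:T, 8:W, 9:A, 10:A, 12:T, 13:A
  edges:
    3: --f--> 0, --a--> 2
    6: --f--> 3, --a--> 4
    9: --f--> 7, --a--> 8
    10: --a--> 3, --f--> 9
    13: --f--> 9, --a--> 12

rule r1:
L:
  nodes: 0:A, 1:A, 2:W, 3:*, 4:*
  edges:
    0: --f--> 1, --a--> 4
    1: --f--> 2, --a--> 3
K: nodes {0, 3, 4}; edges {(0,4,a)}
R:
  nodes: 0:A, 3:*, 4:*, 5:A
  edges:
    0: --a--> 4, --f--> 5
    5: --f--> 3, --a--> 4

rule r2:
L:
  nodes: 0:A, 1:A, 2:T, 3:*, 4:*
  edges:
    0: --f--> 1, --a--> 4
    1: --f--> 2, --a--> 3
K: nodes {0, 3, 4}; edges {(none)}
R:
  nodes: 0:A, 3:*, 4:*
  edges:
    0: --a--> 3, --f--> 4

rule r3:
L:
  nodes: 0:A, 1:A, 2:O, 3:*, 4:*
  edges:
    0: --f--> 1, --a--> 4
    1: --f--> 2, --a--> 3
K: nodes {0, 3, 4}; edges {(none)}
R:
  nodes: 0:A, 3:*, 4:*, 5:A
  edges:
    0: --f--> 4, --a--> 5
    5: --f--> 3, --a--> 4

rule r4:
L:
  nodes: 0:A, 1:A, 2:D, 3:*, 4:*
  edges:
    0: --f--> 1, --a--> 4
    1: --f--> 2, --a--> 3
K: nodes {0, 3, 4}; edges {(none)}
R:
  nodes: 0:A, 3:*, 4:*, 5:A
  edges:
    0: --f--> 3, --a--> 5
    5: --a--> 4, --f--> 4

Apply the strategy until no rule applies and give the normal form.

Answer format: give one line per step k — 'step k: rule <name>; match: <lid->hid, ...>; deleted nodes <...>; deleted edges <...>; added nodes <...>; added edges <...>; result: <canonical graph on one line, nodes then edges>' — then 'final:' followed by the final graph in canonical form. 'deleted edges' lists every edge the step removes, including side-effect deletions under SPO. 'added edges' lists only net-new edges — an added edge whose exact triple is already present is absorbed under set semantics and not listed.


step 1: rule r2; match: 0->10, 1->9, 2->7, 3->8, 4->3; deleted nodes 7, 9; deleted edges (9,7,f); (9,8,a); (10,3,a); (10,9,f); (13,9,f); added nodes (none); added edges (10,3,f); (10,8,a); result: nodes: 0:O, 2:T, 3:A, 4:O, 6:A, 8:W, 10:A, 12:T, 13:A edges: (3,0,f); (3,2,a); (6,3,f); (6,4,a); (10,3,f); (10,8,a); (13,12,a)
step 2: rule r3; match: 0->6, 1->3, 2->0, 3->2, 4->4; deleted nodes 0, 3; deleted edges (3,0,f); (3,2,a); (6,3,f); (6,4,a); (10,3,f); added nodes 14; added edges (6,4,f); (6,14,a); (14,2,f); (14,4,a); result: nodes: 2:T, 4:O, 6:A, 8:W, 10:A, 12:T, 13:A, 14:A edges: (6,4,f); (6,14,a); (10,8,a); (13,12,a); (14,2,f); (14,4,a)
final:
nodes: 2:T, 4:O, 6:A, 8:W, 10:A, 12:T, 13:A, 14:A
edges: (6,4,f); (6,14,a); (10,8,a); (13,12,a); (14,2,f); (14,4,a)


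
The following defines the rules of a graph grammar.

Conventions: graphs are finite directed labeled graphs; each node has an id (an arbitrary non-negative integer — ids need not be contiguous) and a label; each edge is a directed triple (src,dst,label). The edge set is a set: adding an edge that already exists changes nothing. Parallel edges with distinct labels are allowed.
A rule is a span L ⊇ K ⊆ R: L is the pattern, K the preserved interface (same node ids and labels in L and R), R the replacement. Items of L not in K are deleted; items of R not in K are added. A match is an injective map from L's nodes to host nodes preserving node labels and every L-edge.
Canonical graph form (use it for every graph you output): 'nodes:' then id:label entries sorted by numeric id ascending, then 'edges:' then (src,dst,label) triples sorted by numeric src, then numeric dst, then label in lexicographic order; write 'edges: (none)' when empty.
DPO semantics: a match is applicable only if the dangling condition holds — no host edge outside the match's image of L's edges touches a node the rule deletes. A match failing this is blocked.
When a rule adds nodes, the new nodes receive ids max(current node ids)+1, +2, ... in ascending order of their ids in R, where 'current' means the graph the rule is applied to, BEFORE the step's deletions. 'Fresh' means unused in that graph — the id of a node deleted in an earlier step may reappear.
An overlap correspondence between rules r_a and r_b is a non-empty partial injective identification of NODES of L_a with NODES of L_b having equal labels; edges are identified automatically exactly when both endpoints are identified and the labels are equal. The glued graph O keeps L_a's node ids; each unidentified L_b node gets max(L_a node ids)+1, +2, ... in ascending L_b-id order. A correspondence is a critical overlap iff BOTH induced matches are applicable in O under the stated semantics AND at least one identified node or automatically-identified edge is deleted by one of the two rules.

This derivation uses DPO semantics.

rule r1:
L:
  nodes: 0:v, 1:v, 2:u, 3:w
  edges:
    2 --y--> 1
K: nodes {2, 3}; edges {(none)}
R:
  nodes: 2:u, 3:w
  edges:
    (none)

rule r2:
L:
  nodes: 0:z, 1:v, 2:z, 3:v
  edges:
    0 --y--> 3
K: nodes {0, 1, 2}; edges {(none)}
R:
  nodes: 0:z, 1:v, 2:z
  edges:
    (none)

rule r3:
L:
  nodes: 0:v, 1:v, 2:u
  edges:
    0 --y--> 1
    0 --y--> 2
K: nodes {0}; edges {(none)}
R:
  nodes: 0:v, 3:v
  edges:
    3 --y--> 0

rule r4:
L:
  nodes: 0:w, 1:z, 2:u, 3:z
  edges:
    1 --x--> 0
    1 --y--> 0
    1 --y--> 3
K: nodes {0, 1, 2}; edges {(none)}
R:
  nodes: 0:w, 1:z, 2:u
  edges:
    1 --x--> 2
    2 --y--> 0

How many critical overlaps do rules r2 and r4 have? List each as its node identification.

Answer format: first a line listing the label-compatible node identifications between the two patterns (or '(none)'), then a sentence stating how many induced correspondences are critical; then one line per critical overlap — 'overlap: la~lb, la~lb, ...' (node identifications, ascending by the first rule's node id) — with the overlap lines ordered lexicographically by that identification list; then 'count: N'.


label-compatible node identifications between L(r2) and L(r4): 0~1, 0~3, 2~1, 2~3
2 of the induced correspondences are critical overlaps of r2 and r4.
overlap: 0~1, 2~3
overlap: 2~3
count: 2


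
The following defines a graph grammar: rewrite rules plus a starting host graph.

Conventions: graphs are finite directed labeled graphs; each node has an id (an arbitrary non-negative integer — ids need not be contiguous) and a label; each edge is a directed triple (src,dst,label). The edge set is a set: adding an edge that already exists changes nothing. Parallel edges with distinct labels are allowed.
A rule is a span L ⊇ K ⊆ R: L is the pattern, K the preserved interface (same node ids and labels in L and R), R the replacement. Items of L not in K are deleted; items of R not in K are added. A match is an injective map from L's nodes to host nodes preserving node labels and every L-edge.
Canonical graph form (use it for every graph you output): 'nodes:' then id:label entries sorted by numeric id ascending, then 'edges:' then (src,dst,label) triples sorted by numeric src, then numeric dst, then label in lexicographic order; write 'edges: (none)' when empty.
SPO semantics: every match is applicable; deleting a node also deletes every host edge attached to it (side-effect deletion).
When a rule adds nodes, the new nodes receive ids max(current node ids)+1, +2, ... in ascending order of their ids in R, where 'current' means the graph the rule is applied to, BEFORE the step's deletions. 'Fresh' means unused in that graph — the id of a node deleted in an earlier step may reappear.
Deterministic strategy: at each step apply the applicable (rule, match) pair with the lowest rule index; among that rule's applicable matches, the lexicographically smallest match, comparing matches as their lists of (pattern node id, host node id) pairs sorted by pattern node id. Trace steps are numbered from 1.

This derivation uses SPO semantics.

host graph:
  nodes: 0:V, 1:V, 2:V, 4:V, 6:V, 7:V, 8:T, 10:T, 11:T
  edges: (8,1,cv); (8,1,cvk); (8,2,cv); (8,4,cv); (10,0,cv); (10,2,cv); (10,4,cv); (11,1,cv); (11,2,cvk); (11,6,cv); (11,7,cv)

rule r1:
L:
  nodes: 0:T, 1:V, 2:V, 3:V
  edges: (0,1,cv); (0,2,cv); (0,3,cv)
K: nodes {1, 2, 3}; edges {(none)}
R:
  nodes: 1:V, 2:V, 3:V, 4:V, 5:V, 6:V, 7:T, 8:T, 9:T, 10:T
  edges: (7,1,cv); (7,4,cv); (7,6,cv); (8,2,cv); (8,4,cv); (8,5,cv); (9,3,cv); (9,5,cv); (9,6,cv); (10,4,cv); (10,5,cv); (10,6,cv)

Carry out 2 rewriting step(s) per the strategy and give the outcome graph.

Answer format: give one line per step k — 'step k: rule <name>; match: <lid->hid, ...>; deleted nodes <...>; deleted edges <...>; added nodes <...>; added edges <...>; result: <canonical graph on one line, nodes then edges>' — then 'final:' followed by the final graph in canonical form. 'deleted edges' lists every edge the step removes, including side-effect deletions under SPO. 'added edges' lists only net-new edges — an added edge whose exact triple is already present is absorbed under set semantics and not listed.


step 1: rule r1; match: 0->8, 1->1, 2->2, 3->4; deleted nodes 8; deleted edges (8,1,cv); (8,1,cvk); (8,2,cv); (8,4,cv); added nodes 12, 13, 14, 15, 16, 17, 18; added edges (15,1,cv); (15,12,cv); (15,14,cv); (16,2,cv); (16,12,cv); (16,13,cv); (17,4,cv); (17,13,cv); (17,14,cv); (18,12,cv); (18,13,cv); (18,14,cv); result: nodes: 0:V, 1:V, 2:V, 4:V, 6:V, 7:V, 10:T, 11:T, 12:V, 13:V, 14:V, 15:T, 16:T, 17:T, 18:T edges: (10,0,cv); (10,2,cv); (10,4,cv); (11,1,cv); (11,2,cvk); (11,6,cv); (11,7,cv); (15,1,cv); (15,12,cv); (15,14,cv); (16,2,cv); (16,12,cv); (16,13,cv); (17,4,cv); (17,13,cv); (17,14,cv); (18,12,cv); (18,13,cv); (18,14,cv)
step 2: rule r1; match: 0->10, 1->0, 2->2, 3->4; deleted nodes 10; deleted edges (10,0,cv); (10,2,cv); (10,4,cv); added nodes 19, 20, 21, 22, 23, 24, 25; added edges (22,0,cv); (22,19,cv); (22,21,cv); (23,2,cv); (23,19,cv); (23,20,cv); (24,4,cv); (24,20,cv); (24,21,cv); (25,19,cv); (25,20,cv); (25,21,cv); result: nodes: 0:V, 1:V, 2:V, 4:V, 6:V, 7:V, 11:T, 12:V, 13:V, 14:V, 15:T, 16:T, 17:T, 18:T, 19:V, 20:V, 21:V, 22:T, 23:T, 24:T, 25:T edges: (11,1,cv); (11,2,cvk); (11,6,cv); (11,7,cv); (15,1,cv); (15,12,cv); (15,14,cv); (16,2,cv); (16,12,cv); (16,13,cv); (17,4,cv); (17,13,cv); (17,14,cv); (18,12,cv); (18,13,cv); (18,14,cv); (22,0,cv); (22,19,cv); (22,21,cv); (23,2,cv); (23,19,cv); (23,20,cv); (24,4,cv); (24,20,cv); (24,21,cv); (25,19,cv); (25,20,cv); (25,21,cv)
final:
nodes: 0:V, 1:V, 2:V, 4:V, 6:V, 7:V, 11:T, 12:V, 13:V, 14:V, 15:T, 16:T, 17:T, 18:T, 19:V, 20:V, 21:V, 22:T, 23:T, 24:T, 25:T
edges: (11,1,cv); (11,2,cvk); (11,6,cv); (11,7,cv); (15,1,cv); (15,12,cv); (15,14,cv); (16,2,cv); (16,12,cv); (16,13,cv); (17,4,cv); (17,13,cv); (17,14,cv); (18,12,cv); (18,13,cv); (18,14,cv); (22,0,cv); (22,19,cv); (22,21,cv); (23,2,cv); (23,19,cv); (23,20,cv); (24,4,cv); (24,20,cv); (24,21,cv); (25,19,cv); (25,20,cv); (25,21,cv)


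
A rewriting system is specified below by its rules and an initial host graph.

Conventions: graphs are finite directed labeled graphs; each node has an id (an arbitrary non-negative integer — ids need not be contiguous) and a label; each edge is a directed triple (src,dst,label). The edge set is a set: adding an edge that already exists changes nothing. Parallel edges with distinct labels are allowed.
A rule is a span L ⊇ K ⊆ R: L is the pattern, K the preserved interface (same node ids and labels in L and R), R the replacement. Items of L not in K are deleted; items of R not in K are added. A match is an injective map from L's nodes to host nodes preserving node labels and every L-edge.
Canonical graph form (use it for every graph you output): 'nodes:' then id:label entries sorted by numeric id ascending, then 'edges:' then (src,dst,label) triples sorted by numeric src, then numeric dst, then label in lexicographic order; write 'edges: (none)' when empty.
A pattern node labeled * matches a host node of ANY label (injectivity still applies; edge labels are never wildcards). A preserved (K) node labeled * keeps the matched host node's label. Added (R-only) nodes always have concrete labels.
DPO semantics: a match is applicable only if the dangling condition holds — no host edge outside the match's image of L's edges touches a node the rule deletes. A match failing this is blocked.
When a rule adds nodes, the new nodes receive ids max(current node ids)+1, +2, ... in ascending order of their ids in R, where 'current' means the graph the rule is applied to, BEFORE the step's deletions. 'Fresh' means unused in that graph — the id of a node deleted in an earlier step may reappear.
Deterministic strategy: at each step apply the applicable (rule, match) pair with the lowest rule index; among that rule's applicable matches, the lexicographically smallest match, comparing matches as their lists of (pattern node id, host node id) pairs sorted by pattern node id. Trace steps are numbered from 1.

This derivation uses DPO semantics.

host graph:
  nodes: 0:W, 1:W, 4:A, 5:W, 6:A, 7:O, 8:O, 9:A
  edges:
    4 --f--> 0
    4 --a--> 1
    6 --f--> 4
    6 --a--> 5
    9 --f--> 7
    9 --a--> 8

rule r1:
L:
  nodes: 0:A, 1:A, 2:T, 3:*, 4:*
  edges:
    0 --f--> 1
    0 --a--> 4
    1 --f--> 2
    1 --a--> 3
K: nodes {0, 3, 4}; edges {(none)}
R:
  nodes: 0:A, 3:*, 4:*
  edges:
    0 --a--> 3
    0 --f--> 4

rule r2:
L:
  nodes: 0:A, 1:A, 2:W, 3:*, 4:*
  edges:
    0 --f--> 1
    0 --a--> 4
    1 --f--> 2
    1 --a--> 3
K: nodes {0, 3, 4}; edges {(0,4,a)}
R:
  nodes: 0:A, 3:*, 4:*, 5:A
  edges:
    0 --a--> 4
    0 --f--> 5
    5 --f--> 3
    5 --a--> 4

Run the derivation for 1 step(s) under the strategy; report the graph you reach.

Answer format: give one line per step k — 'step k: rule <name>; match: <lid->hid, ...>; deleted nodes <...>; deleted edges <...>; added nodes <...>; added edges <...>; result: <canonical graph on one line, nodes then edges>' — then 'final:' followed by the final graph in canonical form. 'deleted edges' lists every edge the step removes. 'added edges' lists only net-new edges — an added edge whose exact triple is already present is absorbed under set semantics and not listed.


step 1: rule r2; match: 0->6, 1->4, 2->0, 3->1, 4->5; deleted nodes 0, 4; deleted edges (4,0,f); (4,1,a); (6,4,f); added nodes 10; added edges (6,10,f); (10,1,f); (10,5,a); result: nodes: 1:W, 5:W, 6:A, 7:O, 8:O, 9:A, 10:A edges: (6,5,a); (6,10,f); (9,7,f); (9,8,a); (10,1,f); (10,5,a)
final:
nodes: 1:W, 5:W, 6:A, 7:O, 8:O, 9:A, 10:A
edges: (6,5,a); (6,10,f); (9,7,f); (9,8,a); (10,1,f); (10,5,a)


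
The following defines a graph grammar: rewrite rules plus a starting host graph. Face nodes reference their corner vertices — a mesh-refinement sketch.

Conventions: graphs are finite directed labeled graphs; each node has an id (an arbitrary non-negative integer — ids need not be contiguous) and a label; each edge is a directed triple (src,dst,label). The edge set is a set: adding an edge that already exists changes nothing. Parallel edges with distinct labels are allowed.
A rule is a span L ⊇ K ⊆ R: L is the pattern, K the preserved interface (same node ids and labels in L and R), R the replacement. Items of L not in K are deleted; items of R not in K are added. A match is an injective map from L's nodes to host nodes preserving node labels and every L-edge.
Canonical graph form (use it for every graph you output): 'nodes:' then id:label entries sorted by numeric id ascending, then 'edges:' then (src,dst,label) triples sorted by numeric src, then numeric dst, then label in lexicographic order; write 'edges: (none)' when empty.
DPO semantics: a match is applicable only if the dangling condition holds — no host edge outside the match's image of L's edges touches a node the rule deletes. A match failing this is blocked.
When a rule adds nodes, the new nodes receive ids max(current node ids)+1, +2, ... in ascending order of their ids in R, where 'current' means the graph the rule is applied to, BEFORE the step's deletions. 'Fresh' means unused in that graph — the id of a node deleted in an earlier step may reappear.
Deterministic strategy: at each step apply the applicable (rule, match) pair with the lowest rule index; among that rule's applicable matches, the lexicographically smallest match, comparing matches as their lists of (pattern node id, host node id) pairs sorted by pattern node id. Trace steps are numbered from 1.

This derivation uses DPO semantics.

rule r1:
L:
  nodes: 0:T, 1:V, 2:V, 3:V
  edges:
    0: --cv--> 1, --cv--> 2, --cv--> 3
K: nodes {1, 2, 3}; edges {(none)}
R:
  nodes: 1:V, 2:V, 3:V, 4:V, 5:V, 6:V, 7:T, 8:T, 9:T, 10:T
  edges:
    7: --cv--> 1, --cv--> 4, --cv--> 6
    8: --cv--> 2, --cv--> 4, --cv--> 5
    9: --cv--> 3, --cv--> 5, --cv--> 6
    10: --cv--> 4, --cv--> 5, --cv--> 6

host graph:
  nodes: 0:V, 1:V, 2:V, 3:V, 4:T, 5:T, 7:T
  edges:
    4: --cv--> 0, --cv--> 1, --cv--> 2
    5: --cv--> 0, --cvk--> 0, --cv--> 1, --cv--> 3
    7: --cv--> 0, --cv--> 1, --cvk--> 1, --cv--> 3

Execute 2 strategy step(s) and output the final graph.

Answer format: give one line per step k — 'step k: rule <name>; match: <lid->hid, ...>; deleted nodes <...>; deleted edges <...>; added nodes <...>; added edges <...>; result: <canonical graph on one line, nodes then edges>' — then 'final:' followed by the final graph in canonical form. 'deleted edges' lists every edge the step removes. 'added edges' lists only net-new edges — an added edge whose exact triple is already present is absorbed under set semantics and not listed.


step 1: rule r1; match: 0->4, 1->0, 2->1, 3->2; deleted nodes 4; deleted edges (4,0,cv); (4,1,cv); (4,2,cv); added nodes 8, 9, 10, 11, 12, 13, 14; added edges (11,0,cv); (11,8,cv); (11,10,cv); (12,1,cv); (12,8,cv); (12,9,cv); (13,2,cv); (13,9,cv); (13,10,cv); (14,8,cv); (14,9,cv); (14,10,cv); result: nodes: 0:V, 1:V, 2:V, 3:V, 5:T, 7:T, 8:V, 9:V, 10:V, 11:T, 12:T, 13:T, 14:T edges: (5,0,cv); (5,0,cvk); (5,1,cv); (5,3,cv); (7,0,cv); (7,1,cv); (7,1,cvk); (7,3,cv); (11,0,cv); (11,8,cv); (11,10,cv); (12,1,cv); (12,8,cv); (12,9,cv); (13,2,cv); (13,9,cv); (13,10,cv); (14,8,cv); (14,9,cv); (14,10,cv)
step 2: rule r1; match: 0->11, 1->0, 2->8, 3->10; deleted nodes 11; deleted edges (11,0,cv); (11,8,cv); (11,10,cv); added nodes 15, 16, 17, 18, 19, 20, 21; added edges (18,0,cv); (18,15,cv); (18,17,cv); (19,8,cv); (19,15,cv); (19,16,cv); (20,10,cv); (20,16,cv); (20,17,cv); (21,15,cv); (21,16,cv); (21,17,cv); result: nodes: 0:V, 1:V, 2:V, 3:V, 5:T, 7:T, 8:V, 9:V, 10:V, 12:T, 13:T, 14:T, 15:V, 16:V, 17:V, 18:T, 19:T, 20:T, 21:T edges: (5,0,cv); (5,0,cvk); (5,1,cv); (5,3,cv); (7,0,cv); (7,1,cv); (7,1,cvk); (7,3,cv); (12,1,cv); (12,8,cv); (12,9,cv); (13,2,cv); (13,9,cv); (13,10,cv); (14,8,cv); (14,9,cv); (14,10,cv); (18,0,cv); (18,15,cv); (18,17,cv); (19,8,cv); (19,15,cv); (19,16,cv); (20,10,cv); (20,16,cv); (20,17,cv); (21,15,cv); (21,16,cv); (21,17,cv)
final:
nodes: 0:V, 1:V, 2:V, 3:V, 5:T, 7:T, 8:V, 9:V, 10:V, 12:T, 13:T, 14:T, 15:V, 16:V, 17:V, 18:T, 19:T, 20:T, 21:T
edges: (5,0,cv); (5,0,cvk); (5,1,cv); (5,3,cv); (7,0,cv); (7,1,cv); (7,1,cvk); (7,3,cv); (12,1,cv); (12,8,cv); (12,9,cv); (13,2,cv); (13,9,cv); (13,10,cv); (14,8,cv); (14,9,cv); (14,10,cv); (18,0,cv); (18,15,cv); (18,17,cv); (19,8,cv); (19,15,cv); (19,16,cv); (20,10,cv); (20,16,cv); (20,17,cv); (21,15,cv); (21,16,cv); (21,17,cv)


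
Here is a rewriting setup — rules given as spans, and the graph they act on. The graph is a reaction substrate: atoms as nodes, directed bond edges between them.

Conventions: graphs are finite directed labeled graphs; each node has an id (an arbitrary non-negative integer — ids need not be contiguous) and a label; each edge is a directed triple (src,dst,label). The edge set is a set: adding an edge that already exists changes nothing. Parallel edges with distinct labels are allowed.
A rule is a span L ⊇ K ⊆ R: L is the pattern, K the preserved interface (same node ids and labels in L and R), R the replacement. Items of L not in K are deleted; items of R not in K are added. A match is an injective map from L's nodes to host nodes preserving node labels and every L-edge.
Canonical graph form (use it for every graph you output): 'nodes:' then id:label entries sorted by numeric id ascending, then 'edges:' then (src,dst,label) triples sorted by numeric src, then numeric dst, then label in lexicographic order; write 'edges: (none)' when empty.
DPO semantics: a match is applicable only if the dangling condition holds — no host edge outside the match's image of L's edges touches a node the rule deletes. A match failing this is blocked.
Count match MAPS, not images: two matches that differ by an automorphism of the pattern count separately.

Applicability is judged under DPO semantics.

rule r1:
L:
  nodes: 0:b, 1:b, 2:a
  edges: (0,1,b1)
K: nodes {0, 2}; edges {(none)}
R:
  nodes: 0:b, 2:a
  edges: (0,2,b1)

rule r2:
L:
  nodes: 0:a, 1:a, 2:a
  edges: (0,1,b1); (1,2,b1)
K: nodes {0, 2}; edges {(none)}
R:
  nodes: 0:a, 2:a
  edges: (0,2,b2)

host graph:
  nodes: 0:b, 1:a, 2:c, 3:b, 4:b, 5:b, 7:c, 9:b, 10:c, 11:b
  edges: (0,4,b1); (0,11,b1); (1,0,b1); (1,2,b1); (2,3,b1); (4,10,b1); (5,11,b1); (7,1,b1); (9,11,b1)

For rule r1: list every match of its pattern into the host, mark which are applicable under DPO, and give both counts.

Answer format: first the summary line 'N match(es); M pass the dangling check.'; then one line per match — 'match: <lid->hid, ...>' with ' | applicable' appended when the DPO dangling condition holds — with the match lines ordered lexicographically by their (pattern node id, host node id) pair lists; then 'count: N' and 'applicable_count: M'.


4 match(es); 0 pass the dangling check.
match: 0->0, 1->4, 2->1
match: 0->0, 1->11, 2->1
match: 0->5, 1->11, 2->1
match: 0->9, 1->11, 2->1
count: 4
applicable_count: 0


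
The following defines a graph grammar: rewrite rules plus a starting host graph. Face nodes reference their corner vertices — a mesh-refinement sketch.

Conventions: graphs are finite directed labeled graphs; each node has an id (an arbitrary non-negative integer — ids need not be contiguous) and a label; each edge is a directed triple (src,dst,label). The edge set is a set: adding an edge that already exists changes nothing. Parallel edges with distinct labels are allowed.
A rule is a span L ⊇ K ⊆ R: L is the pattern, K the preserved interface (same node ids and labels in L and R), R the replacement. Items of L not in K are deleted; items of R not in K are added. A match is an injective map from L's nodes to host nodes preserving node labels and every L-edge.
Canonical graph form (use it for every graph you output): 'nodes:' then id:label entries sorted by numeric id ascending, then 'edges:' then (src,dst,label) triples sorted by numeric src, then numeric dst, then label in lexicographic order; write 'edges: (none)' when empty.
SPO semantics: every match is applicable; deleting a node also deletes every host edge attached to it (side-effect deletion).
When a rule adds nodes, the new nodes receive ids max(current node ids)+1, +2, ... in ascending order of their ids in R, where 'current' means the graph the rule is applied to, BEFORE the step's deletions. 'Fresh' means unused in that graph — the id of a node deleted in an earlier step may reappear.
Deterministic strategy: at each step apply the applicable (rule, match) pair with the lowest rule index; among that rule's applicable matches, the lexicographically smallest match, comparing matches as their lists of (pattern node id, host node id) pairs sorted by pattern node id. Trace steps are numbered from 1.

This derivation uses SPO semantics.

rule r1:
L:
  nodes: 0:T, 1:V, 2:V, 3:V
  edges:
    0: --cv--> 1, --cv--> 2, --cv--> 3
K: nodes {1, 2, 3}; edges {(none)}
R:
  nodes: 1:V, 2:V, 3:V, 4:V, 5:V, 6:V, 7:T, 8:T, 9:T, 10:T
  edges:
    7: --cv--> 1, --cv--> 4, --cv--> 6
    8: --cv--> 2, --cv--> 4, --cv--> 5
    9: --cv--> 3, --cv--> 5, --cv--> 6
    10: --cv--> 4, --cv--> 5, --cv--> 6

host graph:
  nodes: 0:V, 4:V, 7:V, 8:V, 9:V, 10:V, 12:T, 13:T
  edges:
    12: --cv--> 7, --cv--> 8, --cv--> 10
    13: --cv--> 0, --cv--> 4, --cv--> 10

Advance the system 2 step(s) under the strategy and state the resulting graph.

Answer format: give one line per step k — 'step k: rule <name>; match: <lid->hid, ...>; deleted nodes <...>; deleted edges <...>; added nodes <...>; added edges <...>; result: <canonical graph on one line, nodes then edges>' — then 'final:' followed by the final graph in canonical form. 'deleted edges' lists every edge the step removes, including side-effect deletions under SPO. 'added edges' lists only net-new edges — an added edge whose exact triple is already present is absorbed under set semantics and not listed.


step 1: rule r1; match: 0->12, 1->7, 2->8, 3->10; deleted nodes 12; deleted edges (12,7,cv); (12,8,cv); (12,10,cv); added nodes 14, 15, 16, 17, 18, 19, 20; added edges (17,7,cv); (17,14,cv); (17,16,cv); (18,8,cv); (18,14,cv); (18,15,cv); (19,10,cv); (19,15,cv); (19,16,cv); (20,14,cv); (20,15,cv); (20,16,cv); result: nodes: 0:V, 4:V, 7:V, 8:V, 9:V, 10:V, 13:T, 14:V, 15:V, 16:V, 17:T, 18:T, 19:T, 20:T edges: (13,0,cv); (13,4,cv); (13,10,cv); (17,7,cv); (17,14,cv); (17,16,cv); (18,8,cv); (18,14,cv); (18,15,cv); (19,10,cv); (19,15,cv); (19,16,cv); (20,14,cv); (20,15,cv); (20,16,cv)
step 2: rule r1; match: 0->13, 1->0, 2->4, 3->10; deleted nodes 13; deleted edges (13,0,cv); (13,4,cv); (13,10,cv); added nodes 21, 22, 23, 24, 25, 26, 27; added edges (24,0,cv); (24,21,cv); (24,23,cv); (25,4,cv); (25,21,cv); (25,22,cv); (26,10,cv); (26,22,cv); (26,23,cv); (27,21,cv); (27,22,cv); (27,23,cv); result: nodes: 0:V, 4:V, 7:V, 8:V, 9:V, 10:V, 14:V, 15:V, 16:V, 17:T, 18:T, 19:T, 20:T, 21:V, 22:V, 23:V, 24:T, 25:T, 26:T, 27:T edges: (17,7,cv); (17,14,cv); (17,16,cv); (18,8,cv); (18,14,cv); (18,15,cv); (19,10,cv); (19,15,cv); (19,16,cv); (20,14,cv); (20,15,cv); (20,16,cv); (24,0,cv); (24,21,cv); (24,23,cv); (25,4,cv); (25,21,cv); (25,22,cv); (26,10,cv); (26,22,cv); (26,23,cv); (27,21,cv); (27,22,cv); (27,23,cv)
final:
nodes: 0:V, 4:V, 7:V, 8:V, 9:V, 10:V, 14:V, 15:V, 16:V, 17:T, 18:T, 19:T, 20:T, 21:V, 22:V, 23:V, 24:T, 25:T, 26:T, 27:T
edges: (17,7,cv); (17,14,cv); (17,16,cv); (18,8,cv); (18,14,cv); (18,15,cv); (19,10,cv); (19,15,cv); (19,16,cv); (20,14,cv); (20,15,cv); (20,16,cv); (24,0,cv); (24,21,cv); (24,23,cv); (25,4,cv); (25,21,cv); (25,22,cv); (26,10,cv); (26,22,cv); (26,23,cv); (27,21,cv); (27,22,cv); (27,23,cv)


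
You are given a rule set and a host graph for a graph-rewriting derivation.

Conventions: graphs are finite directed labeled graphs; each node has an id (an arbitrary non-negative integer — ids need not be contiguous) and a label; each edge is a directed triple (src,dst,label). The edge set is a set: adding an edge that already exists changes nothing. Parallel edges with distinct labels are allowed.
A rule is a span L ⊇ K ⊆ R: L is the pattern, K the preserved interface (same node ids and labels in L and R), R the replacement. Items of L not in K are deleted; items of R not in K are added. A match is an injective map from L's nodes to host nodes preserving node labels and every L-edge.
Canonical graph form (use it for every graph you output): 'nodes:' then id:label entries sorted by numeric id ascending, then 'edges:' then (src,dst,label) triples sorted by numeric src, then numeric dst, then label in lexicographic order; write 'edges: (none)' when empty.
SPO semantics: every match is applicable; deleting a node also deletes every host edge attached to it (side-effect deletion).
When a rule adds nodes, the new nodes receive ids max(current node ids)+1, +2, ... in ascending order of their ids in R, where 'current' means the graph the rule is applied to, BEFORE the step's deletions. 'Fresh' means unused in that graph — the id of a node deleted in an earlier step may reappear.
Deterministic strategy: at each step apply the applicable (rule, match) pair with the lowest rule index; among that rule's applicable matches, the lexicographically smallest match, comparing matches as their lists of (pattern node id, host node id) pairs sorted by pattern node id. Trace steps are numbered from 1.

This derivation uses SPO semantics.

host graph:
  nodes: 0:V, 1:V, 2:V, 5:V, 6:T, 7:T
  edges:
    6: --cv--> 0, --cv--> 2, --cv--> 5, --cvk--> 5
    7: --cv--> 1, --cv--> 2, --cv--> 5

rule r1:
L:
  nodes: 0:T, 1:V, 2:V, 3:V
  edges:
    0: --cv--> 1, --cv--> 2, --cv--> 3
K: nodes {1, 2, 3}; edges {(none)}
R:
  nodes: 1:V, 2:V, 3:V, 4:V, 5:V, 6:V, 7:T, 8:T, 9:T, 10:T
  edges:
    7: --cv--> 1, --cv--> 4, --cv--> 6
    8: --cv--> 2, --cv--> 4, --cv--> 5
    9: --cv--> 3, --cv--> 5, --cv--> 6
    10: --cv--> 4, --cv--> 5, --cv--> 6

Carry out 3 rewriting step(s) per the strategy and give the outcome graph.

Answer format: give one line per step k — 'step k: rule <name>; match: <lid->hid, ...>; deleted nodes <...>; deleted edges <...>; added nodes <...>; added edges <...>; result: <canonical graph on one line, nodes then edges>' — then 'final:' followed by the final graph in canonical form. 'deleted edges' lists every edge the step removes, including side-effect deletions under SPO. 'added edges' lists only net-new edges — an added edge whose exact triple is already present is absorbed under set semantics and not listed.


step 1: rule r1; match: 0->6, 1->0, 2->2, 3->5; deleted nodes 6; deleted edges (6,0,cv); (6,2,cv); (6,5,cv); (6,5,cvk); added nodes 8, 9, 10, 11, 12, 13, 14; added edges (11,0,cv); (11,8,cv); (11,10,cv); (12,2,cv); (12,8,cv); (12,9,cv); (13,5,cv); (13,9,cv); (13,10,cv); (14,8,cv); (14,9,cv); (14,10,cv); result: nodes: 0:V, 1:V, 2:V, 5:V, 7:T, 8:V, 9:V, 10:V, 11:T, 12:T, 13:T, 14:T edges: (7,1,cv); (7,2,cv); (7,5,cv); (11,0,cv); (11,8,cv); (11,10,cv); (12,2,cv); (12,8,cv); (12,9,cv); (13,5,cv); (13,9,cv); (13,10,cv); (14,8,cv); (14,9,cv); (14,10,cv)
step 2: rule r1; match: 0->7, 1->1, 2->2, 3->5; deleted nodes 7; deleted edges (7,1,cv); (7,2,cv); (7,5,cv); added nodes 15, 16, 17, 18, 19, 20, 21; added edges (18,1,cv); (18,15,cv); (18,17,cv); (19,2,cv); (19,15,cv); (19,16,cv); (20,5,cv); (20,16,cv); (20,17,cv); (21,15,cv); (21,16,cv); (21,17,cv); result: nodes: 0:V, 1:V, 2:V, 5:V, 8:V, 9:V, 10:V, 11:T, 12:T, 13:T, 14:T, 15:V, 16:V, 17:V, 18:T, 19:T, 20:T, 21:T edges: (11,0,cv); (11,8,cv); (11,10,cv); (12,2,cv); (12,8,cv); (12,9,cv); (13,5,cv); (13,9,cv); (13,10,cv); (14,8,cv); (14,9,cv); (14,10,cv); (18,1,cv); (18,15,cv); (18,17,cv); (19,2,cv); (19,15,cv); (19,16,cv); (20,5,cv); (20,16,cv); (20,17,cv); (21,15,cv); (21,16,cv); (21,17,cv)
step 3: rule r1; match: 0->11, 1->0, 2->8, 3->10; deleted nodes 11; deleted edges (11,0,cv); (11,8,cv); (11,10,cv); added nodes 22, 23, 24, 25, 26, 27, 28; added edges (25,0,cv); (25,22,cv); (25,24,cv); (26,8,cv); (26,22,cv); (26,23,cv); (27,10,cv); (27,23,cv); (27,24,cv); (28,22,cv); (28,23,cv); (28,24,cv); result: nodes: 0:V, 1:V, 2:V, 5:V, 8:V, 9:V, 10:V, 12:T, 13:T, 14:T, 15:V, 16:V, 17:V, 18:T, 19:T, 20:T, 21:T, 22:V, 23:V, 24:V, 25:T, 26:T, 27:T, 28:T edges: (12,2,cv); (12,8,cv); (12,9,cv); (13,5,cv); (13,9,cv); (13,10,cv); (14,8,cv); (14,9,cv); (14,10,cv); (18,1,cv); (18,15,cv); (18,17,cv); (19,2,cv); (19,15,cv); (19,16,cv); (20,5,cv); (20,16,cv); (20,17,cv); (21,15,cv); (21,16,cv); (21,17,cv); (25,0,cv); (25,22,cv); (25,24,cv); (26,8,cv); (26,22,cv); (26,23,cv); (27,10,cv); (27,23,cv); (27,24,cv); (28,22,cv); (28,23,cv); (28,24,cv)
final:
nodes: 0:V, 1:V, 2:V, 5:V, 8:V, 9:V, 10:V, 12:T, 13:T, 14:T, 15:V, 16:V, 17:V, 18:T, 19:T, 20:T, 21:T, 22:V, 23:V, 24:V, 25:T, 26:T, 27:T, 28:T
edges: (12,2,cv); (12,8,cv); (12,9,cv); (13,5,cv); (13,9,cv); (13,10,cv); (14,8,cv); (14,9,cv); (14,10,cv); (18,1,cv); (18,15,cv); (18,17,cv); (19,2,cv); (19,15,cv); (19,16,cv); (20,5,cv); (20,16,cv); (20,17,cv); (21,15,cv); (21,16,cv); (21,17,cv); (25,0,cv); (25,22,cv); (25,24,cv); (26,8,cv); (26,22,cv); (26,23,cv); (27,10,cv); (27,23,cv); (27,24,cv); (28,22,cv); (28,23,cv); (28,24,cv)
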